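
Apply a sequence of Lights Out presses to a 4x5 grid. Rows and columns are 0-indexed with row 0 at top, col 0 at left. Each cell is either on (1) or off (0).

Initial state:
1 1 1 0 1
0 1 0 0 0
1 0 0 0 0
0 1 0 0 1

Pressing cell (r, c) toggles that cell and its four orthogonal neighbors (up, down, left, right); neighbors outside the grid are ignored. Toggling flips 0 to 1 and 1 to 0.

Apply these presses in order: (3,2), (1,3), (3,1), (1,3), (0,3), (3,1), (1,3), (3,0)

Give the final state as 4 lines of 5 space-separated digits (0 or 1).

After press 1 at (3,2):
1 1 1 0 1
0 1 0 0 0
1 0 1 0 0
0 0 1 1 1

After press 2 at (1,3):
1 1 1 1 1
0 1 1 1 1
1 0 1 1 0
0 0 1 1 1

After press 3 at (3,1):
1 1 1 1 1
0 1 1 1 1
1 1 1 1 0
1 1 0 1 1

After press 4 at (1,3):
1 1 1 0 1
0 1 0 0 0
1 1 1 0 0
1 1 0 1 1

After press 5 at (0,3):
1 1 0 1 0
0 1 0 1 0
1 1 1 0 0
1 1 0 1 1

After press 6 at (3,1):
1 1 0 1 0
0 1 0 1 0
1 0 1 0 0
0 0 1 1 1

After press 7 at (1,3):
1 1 0 0 0
0 1 1 0 1
1 0 1 1 0
0 0 1 1 1

After press 8 at (3,0):
1 1 0 0 0
0 1 1 0 1
0 0 1 1 0
1 1 1 1 1

Answer: 1 1 0 0 0
0 1 1 0 1
0 0 1 1 0
1 1 1 1 1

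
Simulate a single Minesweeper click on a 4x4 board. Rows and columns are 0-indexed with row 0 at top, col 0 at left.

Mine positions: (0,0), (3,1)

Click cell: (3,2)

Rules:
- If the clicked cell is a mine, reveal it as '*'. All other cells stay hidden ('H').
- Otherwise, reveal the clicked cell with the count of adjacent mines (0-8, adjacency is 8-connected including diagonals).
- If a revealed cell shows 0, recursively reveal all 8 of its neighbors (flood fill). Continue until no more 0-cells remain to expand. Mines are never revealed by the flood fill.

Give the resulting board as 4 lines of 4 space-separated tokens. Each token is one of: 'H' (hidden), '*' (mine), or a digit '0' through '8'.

H H H H
H H H H
H H H H
H H 1 H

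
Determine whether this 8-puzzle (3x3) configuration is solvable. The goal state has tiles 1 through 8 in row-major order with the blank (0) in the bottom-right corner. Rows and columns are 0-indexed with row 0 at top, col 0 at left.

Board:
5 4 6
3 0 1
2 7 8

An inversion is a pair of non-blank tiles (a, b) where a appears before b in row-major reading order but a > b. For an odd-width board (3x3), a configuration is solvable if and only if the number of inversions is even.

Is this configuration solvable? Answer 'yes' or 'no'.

Inversions (pairs i<j in row-major order where tile[i] > tile[j] > 0): 12
12 is even, so the puzzle is solvable.

Answer: yes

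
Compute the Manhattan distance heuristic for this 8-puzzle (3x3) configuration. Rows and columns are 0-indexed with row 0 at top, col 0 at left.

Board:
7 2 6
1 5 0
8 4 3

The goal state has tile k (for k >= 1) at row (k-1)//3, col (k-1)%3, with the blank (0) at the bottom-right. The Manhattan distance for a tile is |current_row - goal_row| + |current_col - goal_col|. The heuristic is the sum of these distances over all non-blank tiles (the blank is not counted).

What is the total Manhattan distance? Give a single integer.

Answer: 9

Derivation:
Tile 7: at (0,0), goal (2,0), distance |0-2|+|0-0| = 2
Tile 2: at (0,1), goal (0,1), distance |0-0|+|1-1| = 0
Tile 6: at (0,2), goal (1,2), distance |0-1|+|2-2| = 1
Tile 1: at (1,0), goal (0,0), distance |1-0|+|0-0| = 1
Tile 5: at (1,1), goal (1,1), distance |1-1|+|1-1| = 0
Tile 8: at (2,0), goal (2,1), distance |2-2|+|0-1| = 1
Tile 4: at (2,1), goal (1,0), distance |2-1|+|1-0| = 2
Tile 3: at (2,2), goal (0,2), distance |2-0|+|2-2| = 2
Sum: 2 + 0 + 1 + 1 + 0 + 1 + 2 + 2 = 9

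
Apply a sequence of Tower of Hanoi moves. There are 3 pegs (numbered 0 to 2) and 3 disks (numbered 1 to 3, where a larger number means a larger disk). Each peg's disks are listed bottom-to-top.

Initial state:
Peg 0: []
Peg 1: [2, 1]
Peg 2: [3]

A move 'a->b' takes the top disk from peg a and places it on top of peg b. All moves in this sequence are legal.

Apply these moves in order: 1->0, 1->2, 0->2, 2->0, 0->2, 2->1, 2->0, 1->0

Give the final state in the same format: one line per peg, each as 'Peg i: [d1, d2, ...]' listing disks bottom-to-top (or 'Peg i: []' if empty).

After move 1 (1->0):
Peg 0: [1]
Peg 1: [2]
Peg 2: [3]

After move 2 (1->2):
Peg 0: [1]
Peg 1: []
Peg 2: [3, 2]

After move 3 (0->2):
Peg 0: []
Peg 1: []
Peg 2: [3, 2, 1]

After move 4 (2->0):
Peg 0: [1]
Peg 1: []
Peg 2: [3, 2]

After move 5 (0->2):
Peg 0: []
Peg 1: []
Peg 2: [3, 2, 1]

After move 6 (2->1):
Peg 0: []
Peg 1: [1]
Peg 2: [3, 2]

After move 7 (2->0):
Peg 0: [2]
Peg 1: [1]
Peg 2: [3]

After move 8 (1->0):
Peg 0: [2, 1]
Peg 1: []
Peg 2: [3]

Answer: Peg 0: [2, 1]
Peg 1: []
Peg 2: [3]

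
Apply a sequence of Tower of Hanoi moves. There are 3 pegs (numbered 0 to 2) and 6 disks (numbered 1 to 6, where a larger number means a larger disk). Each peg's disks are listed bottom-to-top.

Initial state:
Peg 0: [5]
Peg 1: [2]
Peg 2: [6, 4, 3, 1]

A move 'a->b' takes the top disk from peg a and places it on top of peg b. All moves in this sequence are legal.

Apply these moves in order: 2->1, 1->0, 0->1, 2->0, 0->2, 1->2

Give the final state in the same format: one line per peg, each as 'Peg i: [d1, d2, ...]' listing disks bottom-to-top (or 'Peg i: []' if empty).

After move 1 (2->1):
Peg 0: [5]
Peg 1: [2, 1]
Peg 2: [6, 4, 3]

After move 2 (1->0):
Peg 0: [5, 1]
Peg 1: [2]
Peg 2: [6, 4, 3]

After move 3 (0->1):
Peg 0: [5]
Peg 1: [2, 1]
Peg 2: [6, 4, 3]

After move 4 (2->0):
Peg 0: [5, 3]
Peg 1: [2, 1]
Peg 2: [6, 4]

After move 5 (0->2):
Peg 0: [5]
Peg 1: [2, 1]
Peg 2: [6, 4, 3]

After move 6 (1->2):
Peg 0: [5]
Peg 1: [2]
Peg 2: [6, 4, 3, 1]

Answer: Peg 0: [5]
Peg 1: [2]
Peg 2: [6, 4, 3, 1]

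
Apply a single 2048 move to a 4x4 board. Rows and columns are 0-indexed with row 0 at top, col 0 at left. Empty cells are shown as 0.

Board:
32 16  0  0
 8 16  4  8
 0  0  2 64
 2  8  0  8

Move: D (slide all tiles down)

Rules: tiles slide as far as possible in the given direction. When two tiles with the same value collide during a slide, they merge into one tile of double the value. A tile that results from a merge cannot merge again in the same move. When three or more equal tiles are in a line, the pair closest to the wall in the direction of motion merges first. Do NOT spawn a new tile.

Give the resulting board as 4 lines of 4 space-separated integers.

Slide down:
col 0: [32, 8, 0, 2] -> [0, 32, 8, 2]
col 1: [16, 16, 0, 8] -> [0, 0, 32, 8]
col 2: [0, 4, 2, 0] -> [0, 0, 4, 2]
col 3: [0, 8, 64, 8] -> [0, 8, 64, 8]

Answer:  0  0  0  0
32  0  0  8
 8 32  4 64
 2  8  2  8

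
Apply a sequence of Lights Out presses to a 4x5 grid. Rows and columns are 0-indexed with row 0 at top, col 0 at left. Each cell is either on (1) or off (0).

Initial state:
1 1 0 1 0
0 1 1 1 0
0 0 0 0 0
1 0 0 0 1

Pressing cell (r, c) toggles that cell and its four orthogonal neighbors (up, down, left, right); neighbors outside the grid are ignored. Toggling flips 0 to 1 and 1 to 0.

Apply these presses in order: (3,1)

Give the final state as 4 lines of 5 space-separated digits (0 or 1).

Answer: 1 1 0 1 0
0 1 1 1 0
0 1 0 0 0
0 1 1 0 1

Derivation:
After press 1 at (3,1):
1 1 0 1 0
0 1 1 1 0
0 1 0 0 0
0 1 1 0 1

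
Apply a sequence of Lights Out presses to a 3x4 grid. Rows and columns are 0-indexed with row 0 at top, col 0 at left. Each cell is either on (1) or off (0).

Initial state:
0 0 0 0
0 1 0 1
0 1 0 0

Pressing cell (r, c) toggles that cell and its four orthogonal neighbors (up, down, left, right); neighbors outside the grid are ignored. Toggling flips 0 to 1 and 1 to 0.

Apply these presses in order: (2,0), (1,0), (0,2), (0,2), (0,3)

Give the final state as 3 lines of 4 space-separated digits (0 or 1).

After press 1 at (2,0):
0 0 0 0
1 1 0 1
1 0 0 0

After press 2 at (1,0):
1 0 0 0
0 0 0 1
0 0 0 0

After press 3 at (0,2):
1 1 1 1
0 0 1 1
0 0 0 0

After press 4 at (0,2):
1 0 0 0
0 0 0 1
0 0 0 0

After press 5 at (0,3):
1 0 1 1
0 0 0 0
0 0 0 0

Answer: 1 0 1 1
0 0 0 0
0 0 0 0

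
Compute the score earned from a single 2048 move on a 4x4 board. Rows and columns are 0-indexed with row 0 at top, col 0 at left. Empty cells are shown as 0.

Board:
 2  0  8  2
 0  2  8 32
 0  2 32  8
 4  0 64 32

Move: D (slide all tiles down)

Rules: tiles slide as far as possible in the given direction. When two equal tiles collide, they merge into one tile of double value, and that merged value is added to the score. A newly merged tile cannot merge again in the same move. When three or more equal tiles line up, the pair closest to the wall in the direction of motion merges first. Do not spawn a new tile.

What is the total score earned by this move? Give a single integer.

Slide down:
col 0: [2, 0, 0, 4] -> [0, 0, 2, 4]  score +0 (running 0)
col 1: [0, 2, 2, 0] -> [0, 0, 0, 4]  score +4 (running 4)
col 2: [8, 8, 32, 64] -> [0, 16, 32, 64]  score +16 (running 20)
col 3: [2, 32, 8, 32] -> [2, 32, 8, 32]  score +0 (running 20)
Board after move:
 0  0  0  2
 0  0 16 32
 2  0 32  8
 4  4 64 32

Answer: 20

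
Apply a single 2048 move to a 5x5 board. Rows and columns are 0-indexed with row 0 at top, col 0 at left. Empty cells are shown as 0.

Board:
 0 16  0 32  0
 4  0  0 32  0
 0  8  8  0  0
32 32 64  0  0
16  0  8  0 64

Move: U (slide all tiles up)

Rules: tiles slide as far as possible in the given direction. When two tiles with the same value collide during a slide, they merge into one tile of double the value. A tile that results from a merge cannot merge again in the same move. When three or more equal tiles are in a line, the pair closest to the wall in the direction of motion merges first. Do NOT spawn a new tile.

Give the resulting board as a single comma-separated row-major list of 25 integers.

Slide up:
col 0: [0, 4, 0, 32, 16] -> [4, 32, 16, 0, 0]
col 1: [16, 0, 8, 32, 0] -> [16, 8, 32, 0, 0]
col 2: [0, 0, 8, 64, 8] -> [8, 64, 8, 0, 0]
col 3: [32, 32, 0, 0, 0] -> [64, 0, 0, 0, 0]
col 4: [0, 0, 0, 0, 64] -> [64, 0, 0, 0, 0]

Answer: 4, 16, 8, 64, 64, 32, 8, 64, 0, 0, 16, 32, 8, 0, 0, 0, 0, 0, 0, 0, 0, 0, 0, 0, 0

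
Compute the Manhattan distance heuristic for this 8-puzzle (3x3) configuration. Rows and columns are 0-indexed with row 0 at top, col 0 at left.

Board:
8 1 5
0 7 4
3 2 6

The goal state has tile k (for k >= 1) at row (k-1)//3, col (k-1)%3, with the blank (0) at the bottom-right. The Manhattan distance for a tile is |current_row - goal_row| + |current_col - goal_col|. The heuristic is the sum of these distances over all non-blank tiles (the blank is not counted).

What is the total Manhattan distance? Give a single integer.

Tile 8: at (0,0), goal (2,1), distance |0-2|+|0-1| = 3
Tile 1: at (0,1), goal (0,0), distance |0-0|+|1-0| = 1
Tile 5: at (0,2), goal (1,1), distance |0-1|+|2-1| = 2
Tile 7: at (1,1), goal (2,0), distance |1-2|+|1-0| = 2
Tile 4: at (1,2), goal (1,0), distance |1-1|+|2-0| = 2
Tile 3: at (2,0), goal (0,2), distance |2-0|+|0-2| = 4
Tile 2: at (2,1), goal (0,1), distance |2-0|+|1-1| = 2
Tile 6: at (2,2), goal (1,2), distance |2-1|+|2-2| = 1
Sum: 3 + 1 + 2 + 2 + 2 + 4 + 2 + 1 = 17

Answer: 17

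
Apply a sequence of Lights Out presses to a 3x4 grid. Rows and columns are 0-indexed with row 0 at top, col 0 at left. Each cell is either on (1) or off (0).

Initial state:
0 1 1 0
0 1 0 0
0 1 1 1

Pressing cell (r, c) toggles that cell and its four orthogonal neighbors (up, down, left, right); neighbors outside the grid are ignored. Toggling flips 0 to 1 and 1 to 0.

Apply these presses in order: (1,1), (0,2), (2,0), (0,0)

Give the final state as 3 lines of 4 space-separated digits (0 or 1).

After press 1 at (1,1):
0 0 1 0
1 0 1 0
0 0 1 1

After press 2 at (0,2):
0 1 0 1
1 0 0 0
0 0 1 1

After press 3 at (2,0):
0 1 0 1
0 0 0 0
1 1 1 1

After press 4 at (0,0):
1 0 0 1
1 0 0 0
1 1 1 1

Answer: 1 0 0 1
1 0 0 0
1 1 1 1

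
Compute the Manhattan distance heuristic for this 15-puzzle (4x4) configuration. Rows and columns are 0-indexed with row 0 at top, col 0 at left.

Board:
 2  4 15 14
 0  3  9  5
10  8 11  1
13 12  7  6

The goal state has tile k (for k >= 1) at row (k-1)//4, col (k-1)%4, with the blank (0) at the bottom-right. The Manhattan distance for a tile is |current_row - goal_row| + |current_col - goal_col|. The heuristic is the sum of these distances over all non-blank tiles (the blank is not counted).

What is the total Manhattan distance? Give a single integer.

Tile 2: (0,0)->(0,1) = 1
Tile 4: (0,1)->(0,3) = 2
Tile 15: (0,2)->(3,2) = 3
Tile 14: (0,3)->(3,1) = 5
Tile 3: (1,1)->(0,2) = 2
Tile 9: (1,2)->(2,0) = 3
Tile 5: (1,3)->(1,0) = 3
Tile 10: (2,0)->(2,1) = 1
Tile 8: (2,1)->(1,3) = 3
Tile 11: (2,2)->(2,2) = 0
Tile 1: (2,3)->(0,0) = 5
Tile 13: (3,0)->(3,0) = 0
Tile 12: (3,1)->(2,3) = 3
Tile 7: (3,2)->(1,2) = 2
Tile 6: (3,3)->(1,1) = 4
Sum: 1 + 2 + 3 + 5 + 2 + 3 + 3 + 1 + 3 + 0 + 5 + 0 + 3 + 2 + 4 = 37

Answer: 37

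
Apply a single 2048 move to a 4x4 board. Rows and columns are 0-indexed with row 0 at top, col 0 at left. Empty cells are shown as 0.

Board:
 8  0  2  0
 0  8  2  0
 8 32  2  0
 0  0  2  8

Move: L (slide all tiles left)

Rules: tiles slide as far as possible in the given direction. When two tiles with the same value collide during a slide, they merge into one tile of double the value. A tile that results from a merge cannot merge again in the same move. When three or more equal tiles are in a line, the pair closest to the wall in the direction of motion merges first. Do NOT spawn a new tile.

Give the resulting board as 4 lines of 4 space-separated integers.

Slide left:
row 0: [8, 0, 2, 0] -> [8, 2, 0, 0]
row 1: [0, 8, 2, 0] -> [8, 2, 0, 0]
row 2: [8, 32, 2, 0] -> [8, 32, 2, 0]
row 3: [0, 0, 2, 8] -> [2, 8, 0, 0]

Answer:  8  2  0  0
 8  2  0  0
 8 32  2  0
 2  8  0  0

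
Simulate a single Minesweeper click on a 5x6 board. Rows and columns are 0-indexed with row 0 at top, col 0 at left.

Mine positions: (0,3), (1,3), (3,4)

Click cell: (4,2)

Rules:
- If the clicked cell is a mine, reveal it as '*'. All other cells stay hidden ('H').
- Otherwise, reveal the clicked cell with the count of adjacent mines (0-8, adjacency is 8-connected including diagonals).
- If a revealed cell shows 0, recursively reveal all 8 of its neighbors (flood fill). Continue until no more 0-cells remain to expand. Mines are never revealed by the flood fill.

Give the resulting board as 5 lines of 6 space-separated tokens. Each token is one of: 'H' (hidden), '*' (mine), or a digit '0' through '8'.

0 0 2 H H H
0 0 2 H H H
0 0 1 2 H H
0 0 0 1 H H
0 0 0 1 H H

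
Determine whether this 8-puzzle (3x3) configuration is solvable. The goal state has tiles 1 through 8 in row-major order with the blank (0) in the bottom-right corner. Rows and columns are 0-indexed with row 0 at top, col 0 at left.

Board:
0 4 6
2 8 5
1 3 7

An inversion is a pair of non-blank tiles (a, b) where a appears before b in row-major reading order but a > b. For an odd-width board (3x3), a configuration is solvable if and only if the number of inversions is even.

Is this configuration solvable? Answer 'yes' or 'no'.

Inversions (pairs i<j in row-major order where tile[i] > tile[j] > 0): 14
14 is even, so the puzzle is solvable.

Answer: yes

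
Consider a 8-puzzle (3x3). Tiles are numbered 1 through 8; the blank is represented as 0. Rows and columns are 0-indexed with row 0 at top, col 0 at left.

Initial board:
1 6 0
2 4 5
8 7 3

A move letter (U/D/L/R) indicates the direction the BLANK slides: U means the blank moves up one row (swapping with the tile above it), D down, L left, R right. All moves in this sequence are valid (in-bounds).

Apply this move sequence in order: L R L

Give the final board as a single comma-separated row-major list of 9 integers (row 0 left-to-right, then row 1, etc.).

Answer: 1, 0, 6, 2, 4, 5, 8, 7, 3

Derivation:
After move 1 (L):
1 0 6
2 4 5
8 7 3

After move 2 (R):
1 6 0
2 4 5
8 7 3

After move 3 (L):
1 0 6
2 4 5
8 7 3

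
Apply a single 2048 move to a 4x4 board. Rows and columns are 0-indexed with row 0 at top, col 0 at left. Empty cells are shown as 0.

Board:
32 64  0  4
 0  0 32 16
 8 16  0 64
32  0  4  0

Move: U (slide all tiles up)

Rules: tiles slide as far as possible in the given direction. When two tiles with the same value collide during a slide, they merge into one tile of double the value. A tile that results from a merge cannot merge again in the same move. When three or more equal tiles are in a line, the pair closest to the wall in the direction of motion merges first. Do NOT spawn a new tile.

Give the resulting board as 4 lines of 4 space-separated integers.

Slide up:
col 0: [32, 0, 8, 32] -> [32, 8, 32, 0]
col 1: [64, 0, 16, 0] -> [64, 16, 0, 0]
col 2: [0, 32, 0, 4] -> [32, 4, 0, 0]
col 3: [4, 16, 64, 0] -> [4, 16, 64, 0]

Answer: 32 64 32  4
 8 16  4 16
32  0  0 64
 0  0  0  0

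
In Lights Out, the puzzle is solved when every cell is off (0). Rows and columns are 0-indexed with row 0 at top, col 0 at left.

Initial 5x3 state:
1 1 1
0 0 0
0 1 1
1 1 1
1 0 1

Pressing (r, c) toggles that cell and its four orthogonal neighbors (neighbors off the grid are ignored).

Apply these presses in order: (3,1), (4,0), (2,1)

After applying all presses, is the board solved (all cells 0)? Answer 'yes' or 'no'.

After press 1 at (3,1):
1 1 1
0 0 0
0 0 1
0 0 0
1 1 1

After press 2 at (4,0):
1 1 1
0 0 0
0 0 1
1 0 0
0 0 1

After press 3 at (2,1):
1 1 1
0 1 0
1 1 0
1 1 0
0 0 1

Lights still on: 9

Answer: no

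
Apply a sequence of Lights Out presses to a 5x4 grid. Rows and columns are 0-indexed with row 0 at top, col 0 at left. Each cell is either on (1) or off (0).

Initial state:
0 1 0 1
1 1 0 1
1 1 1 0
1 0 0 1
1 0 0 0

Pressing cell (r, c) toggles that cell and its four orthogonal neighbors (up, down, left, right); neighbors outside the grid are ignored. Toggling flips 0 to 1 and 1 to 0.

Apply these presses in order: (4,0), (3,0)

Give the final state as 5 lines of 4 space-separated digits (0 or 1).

After press 1 at (4,0):
0 1 0 1
1 1 0 1
1 1 1 0
0 0 0 1
0 1 0 0

After press 2 at (3,0):
0 1 0 1
1 1 0 1
0 1 1 0
1 1 0 1
1 1 0 0

Answer: 0 1 0 1
1 1 0 1
0 1 1 0
1 1 0 1
1 1 0 0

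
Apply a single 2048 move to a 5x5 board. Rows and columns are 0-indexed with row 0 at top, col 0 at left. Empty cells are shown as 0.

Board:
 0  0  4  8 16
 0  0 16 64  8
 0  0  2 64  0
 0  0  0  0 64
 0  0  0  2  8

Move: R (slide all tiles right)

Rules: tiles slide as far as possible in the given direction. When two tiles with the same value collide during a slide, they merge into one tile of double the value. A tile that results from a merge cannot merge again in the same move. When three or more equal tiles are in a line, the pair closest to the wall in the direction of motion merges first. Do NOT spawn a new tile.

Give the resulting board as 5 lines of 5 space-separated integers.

Slide right:
row 0: [0, 0, 4, 8, 16] -> [0, 0, 4, 8, 16]
row 1: [0, 0, 16, 64, 8] -> [0, 0, 16, 64, 8]
row 2: [0, 0, 2, 64, 0] -> [0, 0, 0, 2, 64]
row 3: [0, 0, 0, 0, 64] -> [0, 0, 0, 0, 64]
row 4: [0, 0, 0, 2, 8] -> [0, 0, 0, 2, 8]

Answer:  0  0  4  8 16
 0  0 16 64  8
 0  0  0  2 64
 0  0  0  0 64
 0  0  0  2  8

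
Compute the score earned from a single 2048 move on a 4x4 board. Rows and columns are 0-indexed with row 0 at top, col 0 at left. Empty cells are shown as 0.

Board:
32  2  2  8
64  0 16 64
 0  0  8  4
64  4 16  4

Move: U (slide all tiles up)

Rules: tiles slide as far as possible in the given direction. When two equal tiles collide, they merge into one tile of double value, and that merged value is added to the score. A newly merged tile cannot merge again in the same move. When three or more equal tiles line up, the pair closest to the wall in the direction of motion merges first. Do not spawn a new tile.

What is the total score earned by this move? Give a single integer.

Slide up:
col 0: [32, 64, 0, 64] -> [32, 128, 0, 0]  score +128 (running 128)
col 1: [2, 0, 0, 4] -> [2, 4, 0, 0]  score +0 (running 128)
col 2: [2, 16, 8, 16] -> [2, 16, 8, 16]  score +0 (running 128)
col 3: [8, 64, 4, 4] -> [8, 64, 8, 0]  score +8 (running 136)
Board after move:
 32   2   2   8
128   4  16  64
  0   0   8   8
  0   0  16   0

Answer: 136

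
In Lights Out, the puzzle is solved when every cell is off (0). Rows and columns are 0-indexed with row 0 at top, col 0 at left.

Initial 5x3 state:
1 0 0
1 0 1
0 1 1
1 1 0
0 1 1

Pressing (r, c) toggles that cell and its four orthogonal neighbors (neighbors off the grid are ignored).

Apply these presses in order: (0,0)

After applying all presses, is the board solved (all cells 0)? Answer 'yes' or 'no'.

After press 1 at (0,0):
0 1 0
0 0 1
0 1 1
1 1 0
0 1 1

Lights still on: 8

Answer: no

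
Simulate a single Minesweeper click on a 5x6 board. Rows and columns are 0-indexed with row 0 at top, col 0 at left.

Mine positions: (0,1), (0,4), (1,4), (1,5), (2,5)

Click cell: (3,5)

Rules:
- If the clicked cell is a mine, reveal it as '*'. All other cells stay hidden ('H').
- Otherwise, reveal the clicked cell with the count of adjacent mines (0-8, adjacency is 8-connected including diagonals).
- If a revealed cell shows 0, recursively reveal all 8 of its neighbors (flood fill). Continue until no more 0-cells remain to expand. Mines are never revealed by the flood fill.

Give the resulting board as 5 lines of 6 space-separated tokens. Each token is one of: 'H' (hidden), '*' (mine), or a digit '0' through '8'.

H H H H H H
H H H H H H
H H H H H H
H H H H H 1
H H H H H H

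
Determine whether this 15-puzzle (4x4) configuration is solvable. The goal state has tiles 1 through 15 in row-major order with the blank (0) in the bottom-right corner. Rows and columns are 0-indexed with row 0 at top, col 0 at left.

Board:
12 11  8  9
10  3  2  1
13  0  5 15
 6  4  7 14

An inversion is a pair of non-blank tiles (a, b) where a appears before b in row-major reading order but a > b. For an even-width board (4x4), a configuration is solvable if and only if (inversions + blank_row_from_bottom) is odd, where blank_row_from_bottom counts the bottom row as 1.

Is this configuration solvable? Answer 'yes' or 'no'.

Inversions: 55
Blank is in row 2 (0-indexed from top), which is row 2 counting from the bottom (bottom = 1).
55 + 2 = 57, which is odd, so the puzzle is solvable.

Answer: yes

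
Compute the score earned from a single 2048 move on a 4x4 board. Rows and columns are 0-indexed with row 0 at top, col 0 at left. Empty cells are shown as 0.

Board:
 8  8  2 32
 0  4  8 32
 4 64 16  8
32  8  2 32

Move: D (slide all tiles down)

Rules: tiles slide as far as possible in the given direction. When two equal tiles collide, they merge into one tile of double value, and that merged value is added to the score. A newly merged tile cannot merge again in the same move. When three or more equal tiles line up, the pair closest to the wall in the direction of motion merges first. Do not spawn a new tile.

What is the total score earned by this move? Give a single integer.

Answer: 64

Derivation:
Slide down:
col 0: [8, 0, 4, 32] -> [0, 8, 4, 32]  score +0 (running 0)
col 1: [8, 4, 64, 8] -> [8, 4, 64, 8]  score +0 (running 0)
col 2: [2, 8, 16, 2] -> [2, 8, 16, 2]  score +0 (running 0)
col 3: [32, 32, 8, 32] -> [0, 64, 8, 32]  score +64 (running 64)
Board after move:
 0  8  2  0
 8  4  8 64
 4 64 16  8
32  8  2 32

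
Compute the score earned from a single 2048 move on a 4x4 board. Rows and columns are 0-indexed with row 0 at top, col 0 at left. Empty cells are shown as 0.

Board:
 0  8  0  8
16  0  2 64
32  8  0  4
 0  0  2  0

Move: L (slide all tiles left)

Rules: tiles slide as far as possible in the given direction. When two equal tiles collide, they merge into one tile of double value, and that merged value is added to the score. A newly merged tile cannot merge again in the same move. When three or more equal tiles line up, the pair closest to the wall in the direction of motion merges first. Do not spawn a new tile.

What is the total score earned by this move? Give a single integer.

Answer: 16

Derivation:
Slide left:
row 0: [0, 8, 0, 8] -> [16, 0, 0, 0]  score +16 (running 16)
row 1: [16, 0, 2, 64] -> [16, 2, 64, 0]  score +0 (running 16)
row 2: [32, 8, 0, 4] -> [32, 8, 4, 0]  score +0 (running 16)
row 3: [0, 0, 2, 0] -> [2, 0, 0, 0]  score +0 (running 16)
Board after move:
16  0  0  0
16  2 64  0
32  8  4  0
 2  0  0  0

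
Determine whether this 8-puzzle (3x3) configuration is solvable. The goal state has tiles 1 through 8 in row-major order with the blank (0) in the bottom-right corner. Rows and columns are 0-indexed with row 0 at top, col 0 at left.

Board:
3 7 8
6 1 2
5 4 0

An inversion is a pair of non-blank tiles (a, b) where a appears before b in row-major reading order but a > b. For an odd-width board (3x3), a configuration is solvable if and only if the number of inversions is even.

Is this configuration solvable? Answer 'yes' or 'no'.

Inversions (pairs i<j in row-major order where tile[i] > tile[j] > 0): 17
17 is odd, so the puzzle is not solvable.

Answer: no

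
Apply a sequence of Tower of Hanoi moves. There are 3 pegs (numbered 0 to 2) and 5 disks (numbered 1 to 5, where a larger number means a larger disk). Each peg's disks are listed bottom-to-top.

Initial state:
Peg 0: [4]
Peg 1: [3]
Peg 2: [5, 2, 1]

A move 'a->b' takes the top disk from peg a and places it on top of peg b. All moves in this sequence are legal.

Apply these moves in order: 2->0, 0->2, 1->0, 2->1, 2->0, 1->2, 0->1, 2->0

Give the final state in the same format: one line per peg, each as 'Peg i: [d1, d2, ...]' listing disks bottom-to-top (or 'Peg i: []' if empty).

Answer: Peg 0: [4, 3, 1]
Peg 1: [2]
Peg 2: [5]

Derivation:
After move 1 (2->0):
Peg 0: [4, 1]
Peg 1: [3]
Peg 2: [5, 2]

After move 2 (0->2):
Peg 0: [4]
Peg 1: [3]
Peg 2: [5, 2, 1]

After move 3 (1->0):
Peg 0: [4, 3]
Peg 1: []
Peg 2: [5, 2, 1]

After move 4 (2->1):
Peg 0: [4, 3]
Peg 1: [1]
Peg 2: [5, 2]

After move 5 (2->0):
Peg 0: [4, 3, 2]
Peg 1: [1]
Peg 2: [5]

After move 6 (1->2):
Peg 0: [4, 3, 2]
Peg 1: []
Peg 2: [5, 1]

After move 7 (0->1):
Peg 0: [4, 3]
Peg 1: [2]
Peg 2: [5, 1]

After move 8 (2->0):
Peg 0: [4, 3, 1]
Peg 1: [2]
Peg 2: [5]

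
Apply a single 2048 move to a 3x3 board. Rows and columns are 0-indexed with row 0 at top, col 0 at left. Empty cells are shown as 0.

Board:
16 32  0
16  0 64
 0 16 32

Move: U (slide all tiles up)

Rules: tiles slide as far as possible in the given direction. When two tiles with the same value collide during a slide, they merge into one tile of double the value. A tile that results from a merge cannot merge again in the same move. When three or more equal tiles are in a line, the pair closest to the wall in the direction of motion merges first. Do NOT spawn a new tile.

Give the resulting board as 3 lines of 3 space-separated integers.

Slide up:
col 0: [16, 16, 0] -> [32, 0, 0]
col 1: [32, 0, 16] -> [32, 16, 0]
col 2: [0, 64, 32] -> [64, 32, 0]

Answer: 32 32 64
 0 16 32
 0  0  0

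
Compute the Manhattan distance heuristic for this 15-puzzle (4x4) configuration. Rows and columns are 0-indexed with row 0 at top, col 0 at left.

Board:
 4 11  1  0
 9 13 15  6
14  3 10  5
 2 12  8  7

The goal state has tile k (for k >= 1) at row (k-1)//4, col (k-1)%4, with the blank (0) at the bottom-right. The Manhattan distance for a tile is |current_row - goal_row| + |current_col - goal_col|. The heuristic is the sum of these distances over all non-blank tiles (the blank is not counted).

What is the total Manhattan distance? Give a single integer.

Answer: 39

Derivation:
Tile 4: at (0,0), goal (0,3), distance |0-0|+|0-3| = 3
Tile 11: at (0,1), goal (2,2), distance |0-2|+|1-2| = 3
Tile 1: at (0,2), goal (0,0), distance |0-0|+|2-0| = 2
Tile 9: at (1,0), goal (2,0), distance |1-2|+|0-0| = 1
Tile 13: at (1,1), goal (3,0), distance |1-3|+|1-0| = 3
Tile 15: at (1,2), goal (3,2), distance |1-3|+|2-2| = 2
Tile 6: at (1,3), goal (1,1), distance |1-1|+|3-1| = 2
Tile 14: at (2,0), goal (3,1), distance |2-3|+|0-1| = 2
Tile 3: at (2,1), goal (0,2), distance |2-0|+|1-2| = 3
Tile 10: at (2,2), goal (2,1), distance |2-2|+|2-1| = 1
Tile 5: at (2,3), goal (1,0), distance |2-1|+|3-0| = 4
Tile 2: at (3,0), goal (0,1), distance |3-0|+|0-1| = 4
Tile 12: at (3,1), goal (2,3), distance |3-2|+|1-3| = 3
Tile 8: at (3,2), goal (1,3), distance |3-1|+|2-3| = 3
Tile 7: at (3,3), goal (1,2), distance |3-1|+|3-2| = 3
Sum: 3 + 3 + 2 + 1 + 3 + 2 + 2 + 2 + 3 + 1 + 4 + 4 + 3 + 3 + 3 = 39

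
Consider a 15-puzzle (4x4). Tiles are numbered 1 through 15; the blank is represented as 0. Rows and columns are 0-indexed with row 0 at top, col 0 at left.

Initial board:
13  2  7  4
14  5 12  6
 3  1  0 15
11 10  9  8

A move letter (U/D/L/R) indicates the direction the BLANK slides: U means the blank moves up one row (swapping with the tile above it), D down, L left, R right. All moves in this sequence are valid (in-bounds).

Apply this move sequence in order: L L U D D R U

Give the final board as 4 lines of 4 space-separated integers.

Answer: 13  2  7  4
14  5 12  6
11  0  1 15
10  3  9  8

Derivation:
After move 1 (L):
13  2  7  4
14  5 12  6
 3  0  1 15
11 10  9  8

After move 2 (L):
13  2  7  4
14  5 12  6
 0  3  1 15
11 10  9  8

After move 3 (U):
13  2  7  4
 0  5 12  6
14  3  1 15
11 10  9  8

After move 4 (D):
13  2  7  4
14  5 12  6
 0  3  1 15
11 10  9  8

After move 5 (D):
13  2  7  4
14  5 12  6
11  3  1 15
 0 10  9  8

After move 6 (R):
13  2  7  4
14  5 12  6
11  3  1 15
10  0  9  8

After move 7 (U):
13  2  7  4
14  5 12  6
11  0  1 15
10  3  9  8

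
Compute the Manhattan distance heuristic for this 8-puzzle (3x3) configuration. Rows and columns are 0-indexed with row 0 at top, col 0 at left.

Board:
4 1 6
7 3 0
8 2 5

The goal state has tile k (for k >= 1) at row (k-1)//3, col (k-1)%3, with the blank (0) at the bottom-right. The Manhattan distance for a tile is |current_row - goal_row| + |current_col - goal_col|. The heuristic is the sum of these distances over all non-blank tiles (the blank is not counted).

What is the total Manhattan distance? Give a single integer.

Tile 4: at (0,0), goal (1,0), distance |0-1|+|0-0| = 1
Tile 1: at (0,1), goal (0,0), distance |0-0|+|1-0| = 1
Tile 6: at (0,2), goal (1,2), distance |0-1|+|2-2| = 1
Tile 7: at (1,0), goal (2,0), distance |1-2|+|0-0| = 1
Tile 3: at (1,1), goal (0,2), distance |1-0|+|1-2| = 2
Tile 8: at (2,0), goal (2,1), distance |2-2|+|0-1| = 1
Tile 2: at (2,1), goal (0,1), distance |2-0|+|1-1| = 2
Tile 5: at (2,2), goal (1,1), distance |2-1|+|2-1| = 2
Sum: 1 + 1 + 1 + 1 + 2 + 1 + 2 + 2 = 11

Answer: 11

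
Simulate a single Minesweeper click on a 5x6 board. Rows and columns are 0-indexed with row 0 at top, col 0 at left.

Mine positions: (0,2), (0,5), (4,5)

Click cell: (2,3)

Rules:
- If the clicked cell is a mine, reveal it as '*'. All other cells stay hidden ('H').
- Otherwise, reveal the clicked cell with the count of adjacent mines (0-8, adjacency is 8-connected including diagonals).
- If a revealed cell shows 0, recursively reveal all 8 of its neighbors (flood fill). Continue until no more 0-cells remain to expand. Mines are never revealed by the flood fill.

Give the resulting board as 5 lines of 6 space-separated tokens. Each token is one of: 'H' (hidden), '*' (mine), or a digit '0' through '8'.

0 1 H H H H
0 1 1 1 1 1
0 0 0 0 0 0
0 0 0 0 1 1
0 0 0 0 1 H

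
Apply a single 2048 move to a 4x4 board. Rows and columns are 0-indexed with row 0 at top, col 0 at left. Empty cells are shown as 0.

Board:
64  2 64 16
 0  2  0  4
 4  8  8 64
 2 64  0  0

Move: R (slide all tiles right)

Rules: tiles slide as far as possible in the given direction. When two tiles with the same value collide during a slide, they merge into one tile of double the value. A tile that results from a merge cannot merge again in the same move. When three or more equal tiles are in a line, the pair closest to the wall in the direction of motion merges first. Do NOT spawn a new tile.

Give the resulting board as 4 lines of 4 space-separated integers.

Answer: 64  2 64 16
 0  0  2  4
 0  4 16 64
 0  0  2 64

Derivation:
Slide right:
row 0: [64, 2, 64, 16] -> [64, 2, 64, 16]
row 1: [0, 2, 0, 4] -> [0, 0, 2, 4]
row 2: [4, 8, 8, 64] -> [0, 4, 16, 64]
row 3: [2, 64, 0, 0] -> [0, 0, 2, 64]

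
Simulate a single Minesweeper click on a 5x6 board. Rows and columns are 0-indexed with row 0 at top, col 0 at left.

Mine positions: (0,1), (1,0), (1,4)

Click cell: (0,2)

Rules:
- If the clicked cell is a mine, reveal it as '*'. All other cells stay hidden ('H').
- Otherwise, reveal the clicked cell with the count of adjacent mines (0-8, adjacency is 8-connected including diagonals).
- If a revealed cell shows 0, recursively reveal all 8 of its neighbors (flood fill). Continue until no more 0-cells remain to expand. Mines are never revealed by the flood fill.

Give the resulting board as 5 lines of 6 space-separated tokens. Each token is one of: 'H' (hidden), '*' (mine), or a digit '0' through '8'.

H H 1 H H H
H H H H H H
H H H H H H
H H H H H H
H H H H H H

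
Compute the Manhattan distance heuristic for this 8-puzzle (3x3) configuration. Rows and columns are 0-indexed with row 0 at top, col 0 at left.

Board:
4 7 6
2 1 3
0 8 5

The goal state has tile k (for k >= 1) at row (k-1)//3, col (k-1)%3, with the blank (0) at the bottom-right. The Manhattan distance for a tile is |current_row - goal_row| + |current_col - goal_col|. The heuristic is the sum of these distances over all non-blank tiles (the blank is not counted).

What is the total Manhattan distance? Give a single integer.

Answer: 12

Derivation:
Tile 4: at (0,0), goal (1,0), distance |0-1|+|0-0| = 1
Tile 7: at (0,1), goal (2,0), distance |0-2|+|1-0| = 3
Tile 6: at (0,2), goal (1,2), distance |0-1|+|2-2| = 1
Tile 2: at (1,0), goal (0,1), distance |1-0|+|0-1| = 2
Tile 1: at (1,1), goal (0,0), distance |1-0|+|1-0| = 2
Tile 3: at (1,2), goal (0,2), distance |1-0|+|2-2| = 1
Tile 8: at (2,1), goal (2,1), distance |2-2|+|1-1| = 0
Tile 5: at (2,2), goal (1,1), distance |2-1|+|2-1| = 2
Sum: 1 + 3 + 1 + 2 + 2 + 1 + 0 + 2 = 12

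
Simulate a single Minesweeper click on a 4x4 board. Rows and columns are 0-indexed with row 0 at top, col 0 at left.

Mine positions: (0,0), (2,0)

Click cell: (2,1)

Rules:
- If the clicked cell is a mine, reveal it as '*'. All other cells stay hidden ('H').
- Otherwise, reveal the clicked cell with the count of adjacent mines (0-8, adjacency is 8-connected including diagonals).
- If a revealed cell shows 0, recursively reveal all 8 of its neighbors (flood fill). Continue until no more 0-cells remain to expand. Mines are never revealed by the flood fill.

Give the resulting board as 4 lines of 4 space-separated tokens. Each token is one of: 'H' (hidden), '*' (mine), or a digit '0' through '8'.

H H H H
H H H H
H 1 H H
H H H H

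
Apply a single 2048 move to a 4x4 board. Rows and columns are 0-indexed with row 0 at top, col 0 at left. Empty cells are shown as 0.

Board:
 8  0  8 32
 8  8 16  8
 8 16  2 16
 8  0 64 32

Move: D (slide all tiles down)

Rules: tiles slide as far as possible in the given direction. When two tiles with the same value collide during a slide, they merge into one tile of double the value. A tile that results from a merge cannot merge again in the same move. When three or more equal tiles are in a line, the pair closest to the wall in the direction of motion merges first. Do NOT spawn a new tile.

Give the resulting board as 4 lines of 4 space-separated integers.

Answer:  0  0  8 32
 0  0 16  8
16  8  2 16
16 16 64 32

Derivation:
Slide down:
col 0: [8, 8, 8, 8] -> [0, 0, 16, 16]
col 1: [0, 8, 16, 0] -> [0, 0, 8, 16]
col 2: [8, 16, 2, 64] -> [8, 16, 2, 64]
col 3: [32, 8, 16, 32] -> [32, 8, 16, 32]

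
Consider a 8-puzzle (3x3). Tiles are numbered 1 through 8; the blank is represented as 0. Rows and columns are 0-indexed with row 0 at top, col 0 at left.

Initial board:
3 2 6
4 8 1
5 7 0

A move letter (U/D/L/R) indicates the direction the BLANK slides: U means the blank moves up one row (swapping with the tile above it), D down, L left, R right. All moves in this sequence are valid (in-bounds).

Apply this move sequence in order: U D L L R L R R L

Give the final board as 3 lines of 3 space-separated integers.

Answer: 3 2 6
4 8 1
5 0 7

Derivation:
After move 1 (U):
3 2 6
4 8 0
5 7 1

After move 2 (D):
3 2 6
4 8 1
5 7 0

After move 3 (L):
3 2 6
4 8 1
5 0 7

After move 4 (L):
3 2 6
4 8 1
0 5 7

After move 5 (R):
3 2 6
4 8 1
5 0 7

After move 6 (L):
3 2 6
4 8 1
0 5 7

After move 7 (R):
3 2 6
4 8 1
5 0 7

After move 8 (R):
3 2 6
4 8 1
5 7 0

After move 9 (L):
3 2 6
4 8 1
5 0 7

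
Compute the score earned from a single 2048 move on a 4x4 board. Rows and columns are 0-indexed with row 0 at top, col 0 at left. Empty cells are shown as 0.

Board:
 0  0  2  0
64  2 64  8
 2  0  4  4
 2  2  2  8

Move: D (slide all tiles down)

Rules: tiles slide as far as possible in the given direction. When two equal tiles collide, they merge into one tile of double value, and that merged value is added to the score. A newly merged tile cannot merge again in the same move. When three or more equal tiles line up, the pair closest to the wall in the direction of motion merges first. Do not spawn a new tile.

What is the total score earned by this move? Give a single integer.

Slide down:
col 0: [0, 64, 2, 2] -> [0, 0, 64, 4]  score +4 (running 4)
col 1: [0, 2, 0, 2] -> [0, 0, 0, 4]  score +4 (running 8)
col 2: [2, 64, 4, 2] -> [2, 64, 4, 2]  score +0 (running 8)
col 3: [0, 8, 4, 8] -> [0, 8, 4, 8]  score +0 (running 8)
Board after move:
 0  0  2  0
 0  0 64  8
64  0  4  4
 4  4  2  8

Answer: 8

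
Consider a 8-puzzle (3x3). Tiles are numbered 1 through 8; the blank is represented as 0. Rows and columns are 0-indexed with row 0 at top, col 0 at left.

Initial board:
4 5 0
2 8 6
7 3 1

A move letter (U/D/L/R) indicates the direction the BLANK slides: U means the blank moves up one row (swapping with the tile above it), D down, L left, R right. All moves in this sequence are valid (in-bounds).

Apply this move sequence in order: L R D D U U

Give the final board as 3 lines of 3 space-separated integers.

Answer: 4 5 0
2 8 6
7 3 1

Derivation:
After move 1 (L):
4 0 5
2 8 6
7 3 1

After move 2 (R):
4 5 0
2 8 6
7 3 1

After move 3 (D):
4 5 6
2 8 0
7 3 1

After move 4 (D):
4 5 6
2 8 1
7 3 0

After move 5 (U):
4 5 6
2 8 0
7 3 1

After move 6 (U):
4 5 0
2 8 6
7 3 1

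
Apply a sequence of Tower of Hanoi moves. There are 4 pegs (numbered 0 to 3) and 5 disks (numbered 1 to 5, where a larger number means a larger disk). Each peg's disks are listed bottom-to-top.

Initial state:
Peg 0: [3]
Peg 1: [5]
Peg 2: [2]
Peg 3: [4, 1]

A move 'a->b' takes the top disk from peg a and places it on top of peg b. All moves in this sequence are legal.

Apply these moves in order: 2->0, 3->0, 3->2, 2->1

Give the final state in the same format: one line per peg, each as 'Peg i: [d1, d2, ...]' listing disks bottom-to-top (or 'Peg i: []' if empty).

After move 1 (2->0):
Peg 0: [3, 2]
Peg 1: [5]
Peg 2: []
Peg 3: [4, 1]

After move 2 (3->0):
Peg 0: [3, 2, 1]
Peg 1: [5]
Peg 2: []
Peg 3: [4]

After move 3 (3->2):
Peg 0: [3, 2, 1]
Peg 1: [5]
Peg 2: [4]
Peg 3: []

After move 4 (2->1):
Peg 0: [3, 2, 1]
Peg 1: [5, 4]
Peg 2: []
Peg 3: []

Answer: Peg 0: [3, 2, 1]
Peg 1: [5, 4]
Peg 2: []
Peg 3: []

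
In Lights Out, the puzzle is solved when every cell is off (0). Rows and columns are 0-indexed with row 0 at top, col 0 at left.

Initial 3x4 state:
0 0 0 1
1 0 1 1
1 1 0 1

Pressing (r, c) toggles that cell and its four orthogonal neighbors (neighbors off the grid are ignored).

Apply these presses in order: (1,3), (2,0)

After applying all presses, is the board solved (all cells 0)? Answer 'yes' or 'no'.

After press 1 at (1,3):
0 0 0 0
1 0 0 0
1 1 0 0

After press 2 at (2,0):
0 0 0 0
0 0 0 0
0 0 0 0

Lights still on: 0

Answer: yes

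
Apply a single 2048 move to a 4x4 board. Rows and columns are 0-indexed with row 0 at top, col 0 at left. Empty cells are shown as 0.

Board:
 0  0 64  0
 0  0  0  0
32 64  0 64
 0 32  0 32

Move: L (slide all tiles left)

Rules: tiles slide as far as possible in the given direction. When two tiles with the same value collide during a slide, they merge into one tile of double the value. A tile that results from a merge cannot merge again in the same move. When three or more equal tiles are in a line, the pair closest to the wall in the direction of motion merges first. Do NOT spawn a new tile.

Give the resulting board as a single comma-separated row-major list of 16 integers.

Slide left:
row 0: [0, 0, 64, 0] -> [64, 0, 0, 0]
row 1: [0, 0, 0, 0] -> [0, 0, 0, 0]
row 2: [32, 64, 0, 64] -> [32, 128, 0, 0]
row 3: [0, 32, 0, 32] -> [64, 0, 0, 0]

Answer: 64, 0, 0, 0, 0, 0, 0, 0, 32, 128, 0, 0, 64, 0, 0, 0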